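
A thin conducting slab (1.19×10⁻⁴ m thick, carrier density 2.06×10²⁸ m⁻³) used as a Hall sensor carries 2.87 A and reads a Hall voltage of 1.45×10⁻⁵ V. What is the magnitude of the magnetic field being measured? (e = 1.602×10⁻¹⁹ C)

B ≈ 1.98 T

From V_H = IB/(n e t), B = V_H n e t / I.
B = (1.45×10⁻⁵)(2.06×10²⁸)(1.602×10⁻¹⁹)(1.19×10⁻⁴)/2.87 ≈ 1.98 T.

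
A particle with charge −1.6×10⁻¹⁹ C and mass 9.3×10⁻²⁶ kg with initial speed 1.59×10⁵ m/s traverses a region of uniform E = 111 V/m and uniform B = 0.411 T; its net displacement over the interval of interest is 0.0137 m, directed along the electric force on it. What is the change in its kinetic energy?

The magnetic force is always ⟂ v and does no work; only the electric force changes KE.
ΔKE = F_E · d = |q|E d = (1.6×10⁻¹⁹)(111)(0.0137) ≈ 2.43×10⁻¹⁹ J.

ΔKE ≈ 2.43×10⁻¹⁹ J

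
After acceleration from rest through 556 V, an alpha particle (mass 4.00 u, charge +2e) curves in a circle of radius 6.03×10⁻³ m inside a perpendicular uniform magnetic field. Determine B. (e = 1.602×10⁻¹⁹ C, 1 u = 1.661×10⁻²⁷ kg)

B ≈ 0.796 T

v = √(2|q|V/m) = √(2·3.204×10⁻¹⁹·556/6.644×10⁻²⁷) ≈ 2.316×10⁵ m/s.
B = mv/(|q|r) = (6.644×10⁻²⁷)(2.316×10⁵)/((3.204×10⁻¹⁹)(6.03×10⁻³)) ≈ 0.796 T.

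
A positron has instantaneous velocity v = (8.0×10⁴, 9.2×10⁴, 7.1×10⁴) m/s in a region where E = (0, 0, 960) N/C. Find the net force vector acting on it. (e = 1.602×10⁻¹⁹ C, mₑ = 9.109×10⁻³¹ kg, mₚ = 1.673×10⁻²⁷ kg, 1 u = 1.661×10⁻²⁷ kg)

F ≈ (0, 0, 1.54×10⁻¹⁶) N

Only an electric field acts, so F = qE = (1.602×10⁻¹⁹ C)·(0, 0, 960) = (0, 0, 1.54×10⁻¹⁶) N.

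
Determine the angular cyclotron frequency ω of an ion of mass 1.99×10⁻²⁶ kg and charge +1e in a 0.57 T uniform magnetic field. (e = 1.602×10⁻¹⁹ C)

ω = |q|B/m.
ω = (1.602×10⁻¹⁹)(0.57)/1.99×10⁻²⁶ ≈ 4.6×10⁶ rad/s.

ω ≈ 4.6×10⁶ rad/s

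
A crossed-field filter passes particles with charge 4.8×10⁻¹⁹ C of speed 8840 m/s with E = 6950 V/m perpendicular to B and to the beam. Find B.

Balance of forces in the selector: qE = qvB ⇒ B = E/v.
B = 6950/8840 = 0.786 T.

B = 0.786 T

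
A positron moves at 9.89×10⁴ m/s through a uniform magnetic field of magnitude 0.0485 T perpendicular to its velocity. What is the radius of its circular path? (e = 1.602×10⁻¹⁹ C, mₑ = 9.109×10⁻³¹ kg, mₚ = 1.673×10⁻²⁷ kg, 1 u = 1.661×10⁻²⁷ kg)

r ≈ 1.16×10⁻⁵ m

The magnetic force provides the centripetal force: |q|vB = mv²/r.
r = mv/(|q|B) = (9.109×10⁻³¹)(9.89×10⁴)/((1.602×10⁻¹⁹)(0.0485)) ≈ 1.16×10⁻⁵ m.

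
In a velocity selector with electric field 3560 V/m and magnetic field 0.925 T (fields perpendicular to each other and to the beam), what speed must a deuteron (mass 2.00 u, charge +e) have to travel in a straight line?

Zero net Lorentz force requires |qE| = |q v×B|, i.e. E = vB.
v = E/B = 3560/0.925 = 3850 m/s.

v = 3850 m/s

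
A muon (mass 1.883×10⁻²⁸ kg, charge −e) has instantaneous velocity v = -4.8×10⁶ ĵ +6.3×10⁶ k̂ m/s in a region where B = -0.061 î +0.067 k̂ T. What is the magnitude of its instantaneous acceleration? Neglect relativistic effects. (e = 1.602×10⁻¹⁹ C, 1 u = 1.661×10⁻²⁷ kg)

v×B = (-3.22×10⁵, -3.84×10⁵, -2.93×10⁵) N/C.
F = q v×B = (−1.602×10⁻¹⁹ C)·(-3.22×10⁵, -3.84×10⁵, -2.93×10⁵) = (5.15×10⁻¹⁴, 6.16×10⁻¹⁴, 4.69×10⁻¹⁴) N.
|a| = |F|/m = 9.298×10⁻¹⁴/1.883×10⁻²⁸ ≈ 4.94×10¹⁴ m/s².

|a| ≈ 4.94×10¹⁴ m/s²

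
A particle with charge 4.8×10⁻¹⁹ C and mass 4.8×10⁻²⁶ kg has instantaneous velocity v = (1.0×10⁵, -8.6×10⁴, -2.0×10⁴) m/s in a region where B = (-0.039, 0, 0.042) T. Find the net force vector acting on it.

F ≈ (-1.73×10⁻¹⁵, -1.64×10⁻¹⁵, -1.61×10⁻¹⁵) N

v×B = (-3610, -3420, -3350) N/C.
F = q v×B = (4.8×10⁻¹⁹ C)·(-3610, -3420, -3350) = (-1.73×10⁻¹⁵, -1.64×10⁻¹⁵, -1.61×10⁻¹⁵) N.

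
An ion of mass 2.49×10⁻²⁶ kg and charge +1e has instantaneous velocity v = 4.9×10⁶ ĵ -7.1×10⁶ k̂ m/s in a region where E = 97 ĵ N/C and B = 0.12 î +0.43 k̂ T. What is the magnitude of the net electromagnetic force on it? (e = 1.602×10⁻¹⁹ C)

|F| ≈ 3.76×10⁻¹³ N

v×B = (2.11×10⁶, -8.52×10⁵, -5.88×10⁵) N/C.
E + v×B = (2.11×10⁶, -8.52×10⁵, -5.88×10⁵) N/C.
F = q(E + v×B) = (1.602×10⁻¹⁹ C)·(2.11×10⁶, -8.52×10⁵, -5.88×10⁵) = (3.38×10⁻¹³, -1.36×10⁻¹³, -9.42×10⁻¹⁴) N.
|F| = 3.76×10⁻¹³ N.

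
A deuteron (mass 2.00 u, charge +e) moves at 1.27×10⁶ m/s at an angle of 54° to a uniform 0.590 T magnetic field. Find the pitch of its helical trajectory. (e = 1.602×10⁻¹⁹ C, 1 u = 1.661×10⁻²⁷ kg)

v∥ = v cosθ = 1.27×10⁶·cos54° ≈ 7.465×10⁵ m/s.
T = 2πm/(|q|B) = 2π(3.322×10⁻²⁷)/((1.602×10⁻¹⁹)(0.590)) ≈ 2.208×10⁻⁷ s.
pitch = v∥ T = (7.465×10⁵)(2.208×10⁻⁷) ≈ 0.165 m.

p ≈ 0.165 m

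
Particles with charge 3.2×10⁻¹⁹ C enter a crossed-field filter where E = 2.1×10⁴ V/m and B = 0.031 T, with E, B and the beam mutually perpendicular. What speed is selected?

v = 6.8×10⁵ m/s

For undeflected motion the electric and magnetic forces balance: qE = qvB.
v = E/B = 2.1×10⁴/0.031 = 6.8×10⁵ m/s.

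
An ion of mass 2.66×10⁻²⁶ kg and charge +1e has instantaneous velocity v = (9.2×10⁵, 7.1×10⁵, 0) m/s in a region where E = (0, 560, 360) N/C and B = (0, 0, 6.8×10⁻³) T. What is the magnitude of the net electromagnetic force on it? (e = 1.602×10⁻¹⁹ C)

v×B = (4830, -6260, 0) N/C.
E + v×B = (4830, -5700, 360) N/C.
F = q(E + v×B) = (1.602×10⁻¹⁹ C)·(4830, -5700, 360) = (7.73×10⁻¹⁶, -9.12×10⁻¹⁶, 5.77×10⁻¹⁷) N.
|F| = 1.20×10⁻¹⁵ N.

|F| ≈ 1.20×10⁻¹⁵ N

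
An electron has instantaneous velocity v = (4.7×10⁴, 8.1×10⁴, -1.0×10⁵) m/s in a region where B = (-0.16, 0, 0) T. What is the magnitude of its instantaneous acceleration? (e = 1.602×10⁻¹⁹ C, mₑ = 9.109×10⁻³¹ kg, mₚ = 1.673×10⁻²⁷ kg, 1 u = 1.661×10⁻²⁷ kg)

|a| ≈ 3.62×10¹⁵ m/s²

v×B = (0, 1.60×10⁴, 1.30×10⁴) N/C.
F = q v×B = (−1.602×10⁻¹⁹ C)·(0, 1.60×10⁴, 1.30×10⁴) = (0, -2.56×10⁻¹⁵, -2.08×10⁻¹⁵) N.
|a| = |F|/m = 3.299×10⁻¹⁵/9.109×10⁻³¹ ≈ 3.62×10¹⁵ m/s².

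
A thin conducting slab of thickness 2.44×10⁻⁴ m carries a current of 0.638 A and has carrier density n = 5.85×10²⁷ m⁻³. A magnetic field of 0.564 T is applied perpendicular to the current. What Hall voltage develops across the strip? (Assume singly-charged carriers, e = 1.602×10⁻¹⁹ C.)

V_H = IB/(n e t).
V_H = (0.638)(0.564)/((5.85×10²⁷)(1.602×10⁻¹⁹)(2.44×10⁻⁴)) ≈ 1.57×10⁻⁶ V.

V_H ≈ 1.57×10⁻⁶ V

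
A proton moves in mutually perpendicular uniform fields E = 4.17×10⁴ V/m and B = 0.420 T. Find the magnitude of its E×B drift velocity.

v_d ≈ 9.93×10⁴ m/s

The E×B drift speed is v_d = E/B.
v_d = 4.17×10⁴/0.420 = 9.93×10⁴ m/s.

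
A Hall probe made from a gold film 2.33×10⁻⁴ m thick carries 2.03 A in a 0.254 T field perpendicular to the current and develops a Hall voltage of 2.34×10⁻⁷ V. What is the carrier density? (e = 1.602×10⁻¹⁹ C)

From V_H = IB/(n e t), n = IB/(V_H e t).
n = (2.03)(0.254)/((2.34×10⁻⁷)(1.602×10⁻¹⁹)(2.33×10⁻⁴)) ≈ 5.90×10²⁸ m⁻³.

n ≈ 5.90×10²⁸ m⁻³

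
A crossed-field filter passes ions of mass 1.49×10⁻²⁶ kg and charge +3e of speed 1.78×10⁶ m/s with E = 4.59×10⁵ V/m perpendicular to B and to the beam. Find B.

Balance of forces in the selector: qE = qvB ⇒ B = E/v.
B = 4.59×10⁵/1.78×10⁶ = 0.258 T.

B = 0.258 T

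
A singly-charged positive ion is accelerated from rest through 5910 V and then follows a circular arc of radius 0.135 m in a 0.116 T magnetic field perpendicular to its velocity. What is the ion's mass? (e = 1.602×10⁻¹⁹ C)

Combine |q|V = ½mv² and r = mv/(|q|B): eliminate v to get m = qB²r²/(2V).
m = (1.602×10⁻¹⁹)(0.116)²(0.135)²/(2·5910) ≈ 3.32×10⁻²⁷ kg.

m ≈ 3.32×10⁻²⁷ kg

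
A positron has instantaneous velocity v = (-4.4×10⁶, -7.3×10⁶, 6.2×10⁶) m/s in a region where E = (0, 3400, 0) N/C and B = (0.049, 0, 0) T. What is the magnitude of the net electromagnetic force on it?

v×B = (0, 3.04×10⁵, 3.58×10⁵) N/C.
E + v×B = (0, 3.07×10⁵, 3.58×10⁵) N/C.
F = q(E + v×B) = (1.602×10⁻¹⁹ C)·(0, 3.07×10⁵, 3.58×10⁵) = (0, 4.92×10⁻¹⁴, 5.73×10⁻¹⁴) N.
|F| = 7.55×10⁻¹⁴ N.

|F| ≈ 7.55×10⁻¹⁴ N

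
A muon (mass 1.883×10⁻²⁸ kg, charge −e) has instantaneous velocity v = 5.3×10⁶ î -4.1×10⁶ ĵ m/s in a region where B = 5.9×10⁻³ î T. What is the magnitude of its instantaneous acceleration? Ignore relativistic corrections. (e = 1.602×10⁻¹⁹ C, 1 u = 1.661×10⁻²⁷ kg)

|a| ≈ 2.06×10¹³ m/s²

v×B = (0, 0, 2.42×10⁴) N/C.
F = q v×B = (−1.602×10⁻¹⁹ C)·(0, 0, 2.42×10⁴) = (0, 0, -3.88×10⁻¹⁵) N.
|a| = |F|/m = 3.875×10⁻¹⁵/1.883×10⁻²⁸ ≈ 2.06×10¹³ m/s².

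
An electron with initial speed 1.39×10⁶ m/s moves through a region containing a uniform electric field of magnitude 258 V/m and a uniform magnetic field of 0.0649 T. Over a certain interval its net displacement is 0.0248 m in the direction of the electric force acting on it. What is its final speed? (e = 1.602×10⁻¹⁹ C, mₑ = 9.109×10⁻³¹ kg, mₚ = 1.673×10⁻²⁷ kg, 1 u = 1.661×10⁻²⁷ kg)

B does no work; ΔKE = |q|E d.
½mv_f² = ½mv₀² + |q|Ed = ½(9.109×10⁻³¹)(1.39×10⁶)² + (1.602×10⁻¹⁹)(258)(0.0248) ≈ 8.800×10⁻¹⁹ J + 1.025×10⁻¹⁸ J ≈ 1.905×10⁻¹⁸ J.
v_f = √(2·1.905×10⁻¹⁸/9.109×10⁻³¹) ≈ 2.05×10⁶ m/s.

v_f ≈ 2.05×10⁶ m/s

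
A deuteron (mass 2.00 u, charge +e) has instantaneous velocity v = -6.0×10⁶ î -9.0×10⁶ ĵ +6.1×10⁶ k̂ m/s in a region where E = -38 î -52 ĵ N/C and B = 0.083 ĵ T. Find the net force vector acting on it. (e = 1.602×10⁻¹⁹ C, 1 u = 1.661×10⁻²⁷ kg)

F ≈ (-8.11×10⁻¹⁴, -8.33×10⁻¹⁸, -7.98×10⁻¹⁴) N

v×B = (-5.06×10⁵, 0, -4.98×10⁵) N/C.
E + v×B = (-5.06×10⁵, -52.0, -4.98×10⁵) N/C.
F = q(E + v×B) = (1.602×10⁻¹⁹ C)·(-5.06×10⁵, -52.0, -4.98×10⁵) = (-8.11×10⁻¹⁴, -8.33×10⁻¹⁸, -7.98×10⁻¹⁴) N.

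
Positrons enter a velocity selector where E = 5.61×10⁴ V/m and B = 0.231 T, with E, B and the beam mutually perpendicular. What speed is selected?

For undeflected motion the electric and magnetic forces balance: qE = qvB.
v = E/B = 5.61×10⁴/0.231 = 2.43×10⁵ m/s.

v = 2.43×10⁵ m/s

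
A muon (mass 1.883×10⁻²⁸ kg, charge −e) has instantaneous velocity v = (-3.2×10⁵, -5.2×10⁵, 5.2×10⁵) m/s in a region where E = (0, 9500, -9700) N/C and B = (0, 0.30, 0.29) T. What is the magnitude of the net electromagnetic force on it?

|F| ≈ 5.45×10⁻¹⁴ N

v×B = (-3.07×10⁵, 9.28×10⁴, -9.60×10⁴) N/C.
E + v×B = (-3.07×10⁵, 1.02×10⁵, -1.06×10⁵) N/C.
F = q(E + v×B) = (−1.602×10⁻¹⁹ C)·(-3.07×10⁵, 1.02×10⁵, -1.06×10⁵) = (4.91×10⁻¹⁴, -1.64×10⁻¹⁴, 1.69×10⁻¹⁴) N.
|F| = 5.45×10⁻¹⁴ N.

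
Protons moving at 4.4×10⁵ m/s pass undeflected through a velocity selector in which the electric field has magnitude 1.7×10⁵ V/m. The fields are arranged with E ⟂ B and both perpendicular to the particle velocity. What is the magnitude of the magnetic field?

Balance of forces in the selector: qE = qvB ⇒ B = E/v.
B = 1.7×10⁵/4.4×10⁵ = 0.39 T.

B = 0.39 T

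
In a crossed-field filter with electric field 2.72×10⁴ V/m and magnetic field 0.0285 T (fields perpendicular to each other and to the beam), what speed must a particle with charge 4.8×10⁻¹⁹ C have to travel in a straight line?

Straight-line motion ⇒ electric and magnetic forces cancel, so E = vB.
v = E/B = 2.72×10⁴/0.0285 = 9.54×10⁵ m/s.
The result is independent of the particle's charge and mass.

v = 9.54×10⁵ m/s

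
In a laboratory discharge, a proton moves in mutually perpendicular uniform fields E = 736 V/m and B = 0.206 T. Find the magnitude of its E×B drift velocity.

The steady drift has the magnetic force balancing the electric force, so v_d = E/B.
v_d = 736/0.206 = 3570 m/s.

v_d ≈ 3570 m/s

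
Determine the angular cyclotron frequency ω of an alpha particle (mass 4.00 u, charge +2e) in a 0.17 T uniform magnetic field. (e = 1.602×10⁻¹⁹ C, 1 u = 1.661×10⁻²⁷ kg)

ω ≈ 8.2×10⁶ rad/s

ω = |q|B/m.
ω = (3.204×10⁻¹⁹)(0.17)/6.644×10⁻²⁷ ≈ 8.2×10⁶ rad/s.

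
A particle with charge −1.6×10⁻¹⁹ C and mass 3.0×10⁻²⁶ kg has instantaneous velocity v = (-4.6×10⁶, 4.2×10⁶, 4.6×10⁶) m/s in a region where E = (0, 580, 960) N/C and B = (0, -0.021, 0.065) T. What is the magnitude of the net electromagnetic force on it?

|F| ≈ 7.77×10⁻¹⁴ N

v×B = (3.70×10⁵, 2.99×10⁵, 9.66×10⁴) N/C.
E + v×B = (3.70×10⁵, 3.00×10⁵, 9.76×10⁴) N/C.
F = q(E + v×B) = (−1.6×10⁻¹⁹ C)·(3.70×10⁵, 3.00×10⁵, 9.76×10⁴) = (-5.91×10⁻¹⁴, -4.79×10⁻¹⁴, -1.56×10⁻¹⁴) N.
|F| = 7.77×10⁻¹⁴ N.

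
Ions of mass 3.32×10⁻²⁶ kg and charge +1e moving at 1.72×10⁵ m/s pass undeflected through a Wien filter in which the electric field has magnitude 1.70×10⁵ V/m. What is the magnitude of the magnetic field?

B = 0.988 T

Balance of forces in the selector: qE = qvB ⇒ B = E/v.
B = 1.70×10⁵/1.72×10⁵ = 0.988 T.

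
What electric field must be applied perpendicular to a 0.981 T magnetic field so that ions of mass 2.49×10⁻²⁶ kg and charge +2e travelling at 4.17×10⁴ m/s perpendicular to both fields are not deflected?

E = 4.09×10⁴ V/m

For straight-line motion qE = qvB, so E = vB.
E = 4.17×10⁴ × 0.981 = 4.09×10⁴ V/m.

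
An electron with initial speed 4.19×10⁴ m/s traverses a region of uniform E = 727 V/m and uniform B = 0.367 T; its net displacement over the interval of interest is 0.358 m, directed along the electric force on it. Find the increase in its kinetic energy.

The magnetic force is always ⟂ v and does no work; only the electric force changes KE.
ΔKE = F_E · d = |q|E d = (1.602×10⁻¹⁹)(727)(0.358) ≈ 4.17×10⁻¹⁷ J.

ΔKE ≈ 4.17×10⁻¹⁷ J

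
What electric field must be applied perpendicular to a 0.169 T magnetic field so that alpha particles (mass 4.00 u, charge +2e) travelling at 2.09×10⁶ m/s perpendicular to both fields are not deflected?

E = 3.53×10⁵ V/m

For straight-line motion qE = qvB, so E = vB.
E = 2.09×10⁶ × 0.169 = 3.53×10⁵ V/m.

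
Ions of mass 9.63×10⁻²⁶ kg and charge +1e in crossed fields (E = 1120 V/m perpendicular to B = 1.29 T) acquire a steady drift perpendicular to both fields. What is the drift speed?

v_d ≈ 868 m/s

The steady drift has the magnetic force balancing the electric force, so v_d = E/B.
v_d = 1120/1.29 = 868 m/s.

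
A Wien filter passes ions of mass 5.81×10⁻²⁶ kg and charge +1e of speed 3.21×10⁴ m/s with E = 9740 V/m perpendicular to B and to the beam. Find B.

B = 0.303 T

Balance of forces in the selector: qE = qvB ⇒ B = E/v.
B = 9740/3.21×10⁴ = 0.303 T.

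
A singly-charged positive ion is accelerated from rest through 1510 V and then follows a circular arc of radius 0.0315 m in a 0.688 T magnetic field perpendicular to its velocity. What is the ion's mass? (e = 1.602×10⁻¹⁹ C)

m ≈ 2.49×10⁻²⁶ kg

Combine |q|V = ½mv² and r = mv/(|q|B): eliminate v to get m = qB²r²/(2V).
m = (1.602×10⁻¹⁹)(0.688)²(0.0315)²/(2·1510) ≈ 2.49×10⁻²⁶ kg.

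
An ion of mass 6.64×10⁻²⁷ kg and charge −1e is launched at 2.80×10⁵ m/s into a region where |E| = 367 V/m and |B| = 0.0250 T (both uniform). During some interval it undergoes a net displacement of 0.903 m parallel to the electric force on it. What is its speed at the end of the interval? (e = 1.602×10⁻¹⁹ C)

B does no work; ΔKE = |q|E d.
½mv_f² = ½mv₀² + |q|Ed = ½(6.64×10⁻²⁷)(2.80×10⁵)² + (1.602×10⁻¹⁹)(367)(0.903) ≈ 2.603×10⁻¹⁶ J + 5.309×10⁻¹⁷ J ≈ 3.134×10⁻¹⁶ J.
v_f = √(2·3.134×10⁻¹⁶/6.64×10⁻²⁷) ≈ 3.07×10⁵ m/s.

v_f ≈ 3.07×10⁵ m/s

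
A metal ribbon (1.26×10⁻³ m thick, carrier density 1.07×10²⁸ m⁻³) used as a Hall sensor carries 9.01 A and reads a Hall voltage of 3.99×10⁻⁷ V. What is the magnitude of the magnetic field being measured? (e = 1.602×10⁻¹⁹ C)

B ≈ 0.0956 T

From V_H = IB/(n e t), B = V_H n e t / I.
B = (3.99×10⁻⁷)(1.07×10²⁸)(1.602×10⁻¹⁹)(1.26×10⁻³)/9.01 ≈ 0.0956 T.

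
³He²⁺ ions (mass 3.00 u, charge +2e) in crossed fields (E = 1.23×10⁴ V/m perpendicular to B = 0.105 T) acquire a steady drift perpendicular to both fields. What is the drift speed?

The steady drift has the magnetic force balancing the electric force, so v_d = E/B.
v_d = 1.23×10⁴/0.105 = 1.17×10⁵ m/s.

v_d ≈ 1.17×10⁵ m/s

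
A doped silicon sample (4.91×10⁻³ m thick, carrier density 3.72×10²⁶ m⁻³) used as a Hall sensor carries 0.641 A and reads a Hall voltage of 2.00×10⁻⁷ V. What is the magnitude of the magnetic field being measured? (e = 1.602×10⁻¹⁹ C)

B ≈ 0.0913 T

From V_H = IB/(n e t), B = V_H n e t / I.
B = (2.00×10⁻⁷)(3.72×10²⁶)(1.602×10⁻¹⁹)(4.91×10⁻³)/0.641 ≈ 0.0913 T.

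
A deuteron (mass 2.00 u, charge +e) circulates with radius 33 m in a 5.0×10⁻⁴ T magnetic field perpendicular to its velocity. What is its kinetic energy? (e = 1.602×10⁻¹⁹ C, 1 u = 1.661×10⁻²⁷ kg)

KE ≈ 6600 eV

v = |q|Br/m, then KE = ½mv² = (qBr)²/(2m).
v = (1.602×10⁻¹⁹)(5.0×10⁻⁴)(33)/3.322×10⁻²⁷ ≈ 7.957×10⁵ m/s.
KE = ½(3.322×10⁻²⁷)(7.957×10⁵)² ≈ 1.1×10⁻¹⁵ J = 6600 eV.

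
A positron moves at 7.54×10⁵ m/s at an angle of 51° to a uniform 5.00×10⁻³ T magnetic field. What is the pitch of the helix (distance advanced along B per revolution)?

p ≈ 3.39×10⁻³ m

v∥ = v cosθ = 7.54×10⁵·cos51° ≈ 4.745×10⁵ m/s.
T = 2πm/(|q|B) = 2π(9.109×10⁻³¹)/((1.602×10⁻¹⁹)(5.00×10⁻³)) ≈ 7.145×10⁻⁹ s.
pitch = v∥ T = (4.745×10⁵)(7.145×10⁻⁹) ≈ 3.39×10⁻³ m.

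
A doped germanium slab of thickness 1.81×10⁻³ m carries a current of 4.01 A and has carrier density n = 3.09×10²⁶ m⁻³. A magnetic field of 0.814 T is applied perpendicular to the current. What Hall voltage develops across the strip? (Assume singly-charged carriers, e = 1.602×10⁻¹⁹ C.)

V_H ≈ 3.64×10⁻⁵ V

V_H = IB/(n e t).
V_H = (4.01)(0.814)/((3.09×10²⁶)(1.602×10⁻¹⁹)(1.81×10⁻³)) ≈ 3.64×10⁻⁵ V.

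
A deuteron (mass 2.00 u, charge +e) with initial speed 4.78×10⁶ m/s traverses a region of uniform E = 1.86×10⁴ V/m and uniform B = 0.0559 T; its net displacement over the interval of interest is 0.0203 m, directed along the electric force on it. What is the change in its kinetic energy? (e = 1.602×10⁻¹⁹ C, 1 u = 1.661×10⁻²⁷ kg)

The magnetic force is always ⟂ v and does no work; only the electric force changes KE.
ΔKE = F_E · d = |q|E d = (1.602×10⁻¹⁹)(1.86×10⁴)(0.0203) ≈ 6.05×10⁻¹⁷ J.

ΔKE ≈ 6.05×10⁻¹⁷ J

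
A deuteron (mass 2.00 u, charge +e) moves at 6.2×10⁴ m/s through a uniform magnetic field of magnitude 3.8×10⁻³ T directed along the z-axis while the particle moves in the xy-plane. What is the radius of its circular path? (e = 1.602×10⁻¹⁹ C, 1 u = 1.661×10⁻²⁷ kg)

The magnetic force provides the centripetal force: |q|vB = mv²/r.
r = mv/(|q|B) = (3.322×10⁻²⁷)(6.2×10⁴)/((1.602×10⁻¹⁹)(3.8×10⁻³)) ≈ 0.34 m.

r ≈ 0.34 m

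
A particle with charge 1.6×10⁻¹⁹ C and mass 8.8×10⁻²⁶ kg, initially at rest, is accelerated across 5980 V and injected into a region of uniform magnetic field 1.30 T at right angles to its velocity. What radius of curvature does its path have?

r ≈ 0.0624 m

Acceleration: |q|V = ½mv² ⇒ v = √(2|q|V/m) = √(2·1.6×10⁻¹⁹·5980/8.8×10⁻²⁶) ≈ 1.475×10⁵ m/s.
In the field: r = mv/(|q|B) = (8.8×10⁻²⁶)(1.475×10⁵)/((1.6×10⁻¹⁹)(1.30)) ≈ 0.0624 m.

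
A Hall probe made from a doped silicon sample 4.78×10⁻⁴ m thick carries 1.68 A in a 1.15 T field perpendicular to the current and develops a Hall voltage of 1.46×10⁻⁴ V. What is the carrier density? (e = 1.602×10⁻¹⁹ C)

n ≈ 1.73×10²⁶ m⁻³

From V_H = IB/(n e t), n = IB/(V_H e t).
n = (1.68)(1.15)/((1.46×10⁻⁴)(1.602×10⁻¹⁹)(4.78×10⁻⁴)) ≈ 1.73×10²⁶ m⁻³.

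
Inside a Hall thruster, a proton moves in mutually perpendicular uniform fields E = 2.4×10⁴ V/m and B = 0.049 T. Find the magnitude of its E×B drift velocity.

The E×B drift speed is v_d = E/B.
v_d = 2.4×10⁴/0.049 = 4.9×10⁵ m/s.

v_d ≈ 4.9×10⁵ m/s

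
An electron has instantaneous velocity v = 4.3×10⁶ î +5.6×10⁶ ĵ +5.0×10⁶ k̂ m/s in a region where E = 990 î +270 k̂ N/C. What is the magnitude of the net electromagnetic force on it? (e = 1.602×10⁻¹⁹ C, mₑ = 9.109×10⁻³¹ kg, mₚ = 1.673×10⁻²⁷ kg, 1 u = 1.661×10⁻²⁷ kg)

|F| ≈ 1.64×10⁻¹⁶ N

Only an electric field acts, so F = qE = (−1.602×10⁻¹⁹ C)·(990, 0, 270) = (-1.59×10⁻¹⁶, 0, -4.33×10⁻¹⁷) N.
|F| = 1.64×10⁻¹⁶ N.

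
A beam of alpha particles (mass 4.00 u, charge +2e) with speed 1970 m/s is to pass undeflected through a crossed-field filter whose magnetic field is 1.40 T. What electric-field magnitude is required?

For straight-line motion qE = qvB, so E = vB.
E = 1970 × 1.40 = 2760 V/m.

E = 2760 V/m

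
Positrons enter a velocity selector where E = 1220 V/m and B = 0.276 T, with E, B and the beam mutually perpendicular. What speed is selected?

For undeflected motion the electric and magnetic forces balance: qE = qvB.
v = E/B = 1220/0.276 = 4420 m/s.

v = 4420 m/s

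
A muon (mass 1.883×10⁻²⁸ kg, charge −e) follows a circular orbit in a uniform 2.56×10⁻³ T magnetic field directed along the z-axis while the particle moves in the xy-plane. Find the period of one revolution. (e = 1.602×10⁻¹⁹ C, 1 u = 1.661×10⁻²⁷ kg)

The cyclotron period depends only on m, q, B: T = 2πm/(|q|B).
T = 2π(1.883×10⁻²⁸)/((1.602×10⁻¹⁹)(2.56×10⁻³)) ≈ 2.88×10⁻⁶ s.

T ≈ 2.88×10⁻⁶ s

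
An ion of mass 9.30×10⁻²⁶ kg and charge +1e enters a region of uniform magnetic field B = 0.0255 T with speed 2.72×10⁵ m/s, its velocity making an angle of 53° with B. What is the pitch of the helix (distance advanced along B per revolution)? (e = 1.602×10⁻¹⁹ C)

p ≈ 23.4 m

v∥ = v cosθ = 2.72×10⁵·cos53° ≈ 1.637×10⁵ m/s.
T = 2πm/(|q|B) = 2π(9.30×10⁻²⁶)/((1.602×10⁻¹⁹)(0.0255)) ≈ 1.430×10⁻⁴ s.
pitch = v∥ T = (1.637×10⁵)(1.430×10⁻⁴) ≈ 23.4 m.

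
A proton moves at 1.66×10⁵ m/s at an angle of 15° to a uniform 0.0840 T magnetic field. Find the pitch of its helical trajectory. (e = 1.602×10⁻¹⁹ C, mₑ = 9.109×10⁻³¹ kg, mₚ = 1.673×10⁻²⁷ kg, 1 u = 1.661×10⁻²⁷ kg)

v∥ = v cosθ = 1.66×10⁵·cos15° ≈ 1.603×10⁵ m/s.
T = 2πm/(|q|B) = 2π(1.673×10⁻²⁷)/((1.602×10⁻¹⁹)(0.0840)) ≈ 7.811×10⁻⁷ s.
pitch = v∥ T = (1.603×10⁵)(7.811×10⁻⁷) ≈ 0.125 m.

p ≈ 0.125 m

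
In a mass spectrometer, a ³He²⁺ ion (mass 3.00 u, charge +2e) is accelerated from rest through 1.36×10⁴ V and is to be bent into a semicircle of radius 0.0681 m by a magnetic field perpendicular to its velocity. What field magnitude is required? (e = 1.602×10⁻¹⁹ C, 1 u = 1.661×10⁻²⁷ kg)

B ≈ 0.302 T

v = √(2|q|V/m) = √(2·3.204×10⁻¹⁹·1.36×10⁴/4.983×10⁻²⁷) ≈ 1.322×10⁶ m/s.
B = mv/(|q|r) = (4.983×10⁻²⁷)(1.322×10⁶)/((3.204×10⁻¹⁹)(0.0681)) ≈ 0.302 T.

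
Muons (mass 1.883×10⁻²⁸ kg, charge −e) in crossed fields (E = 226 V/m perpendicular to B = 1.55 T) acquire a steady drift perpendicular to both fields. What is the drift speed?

The steady drift has the magnetic force balancing the electric force, so v_d = E/B.
v_d = 226/1.55 = 146 m/s.

v_d ≈ 146 m/s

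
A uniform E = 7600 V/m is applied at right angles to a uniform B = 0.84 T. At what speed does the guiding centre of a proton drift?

In crossed fields the guiding centre drifts at v_d = |E×B|/B² = E/B, independent of charge and mass.
v_d = 7600/0.84 = 9000 m/s.

v_d ≈ 9000 m/s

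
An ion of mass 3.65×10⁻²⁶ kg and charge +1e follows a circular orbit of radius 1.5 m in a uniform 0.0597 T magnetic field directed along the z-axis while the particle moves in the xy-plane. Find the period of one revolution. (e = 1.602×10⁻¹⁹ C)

The cyclotron period depends only on m, q, B: T = 2πm/(|q|B).
T = 2π(3.65×10⁻²⁶)/((1.602×10⁻¹⁹)(0.0597)) ≈ 2.40×10⁻⁵ s.

T ≈ 2.40×10⁻⁵ s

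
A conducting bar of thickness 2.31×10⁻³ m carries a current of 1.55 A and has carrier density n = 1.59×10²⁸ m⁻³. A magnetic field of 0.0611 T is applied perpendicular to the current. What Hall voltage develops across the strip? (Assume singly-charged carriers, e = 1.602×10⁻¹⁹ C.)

V_H ≈ 1.61×10⁻⁸ V

V_H = IB/(n e t).
V_H = (1.55)(0.0611)/((1.59×10²⁸)(1.602×10⁻¹⁹)(2.31×10⁻³)) ≈ 1.61×10⁻⁸ V.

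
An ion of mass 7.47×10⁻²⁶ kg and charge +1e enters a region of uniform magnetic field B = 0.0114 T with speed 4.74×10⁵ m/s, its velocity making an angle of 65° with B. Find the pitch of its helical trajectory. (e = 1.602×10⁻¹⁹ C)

v∥ = v cosθ = 4.74×10⁵·cos65° ≈ 2.003×10⁵ m/s.
T = 2πm/(|q|B) = 2π(7.47×10⁻²⁶)/((1.602×10⁻¹⁹)(0.0114)) ≈ 2.570×10⁻⁴ s.
pitch = v∥ T = (2.003×10⁵)(2.570×10⁻⁴) ≈ 51.5 m.

p ≈ 51.5 m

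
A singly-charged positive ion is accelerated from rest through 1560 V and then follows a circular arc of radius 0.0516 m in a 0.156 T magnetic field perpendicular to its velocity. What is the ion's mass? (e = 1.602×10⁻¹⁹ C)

Combine |q|V = ½mv² and r = mv/(|q|B): eliminate v to get m = qB²r²/(2V).
m = (1.602×10⁻¹⁹)(0.156)²(0.0516)²/(2·1560) ≈ 3.33×10⁻²⁷ kg.

m ≈ 3.33×10⁻²⁷ kg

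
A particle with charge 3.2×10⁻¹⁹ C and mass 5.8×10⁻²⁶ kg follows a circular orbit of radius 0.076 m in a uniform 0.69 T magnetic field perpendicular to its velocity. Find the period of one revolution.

T ≈ 1.7×10⁻⁶ s

The cyclotron period depends only on m, q, B: T = 2πm/(|q|B).
T = 2π(5.8×10⁻²⁶)/((3.2×10⁻¹⁹)(0.69)) ≈ 1.7×10⁻⁶ s.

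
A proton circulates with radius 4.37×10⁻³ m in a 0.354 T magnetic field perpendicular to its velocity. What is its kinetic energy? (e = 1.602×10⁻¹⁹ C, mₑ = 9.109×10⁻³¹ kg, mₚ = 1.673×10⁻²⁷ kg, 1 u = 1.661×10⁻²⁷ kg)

v = |q|Br/m, then KE = ½mv² = (qBr)²/(2m).
v = (1.602×10⁻¹⁹)(0.354)(4.37×10⁻³)/1.673×10⁻²⁷ ≈ 1.481×10⁵ m/s.
KE = ½(1.673×10⁻²⁷)(1.481×10⁵)² ≈ 1.84×10⁻¹⁷ J.

KE ≈ 1.84×10⁻¹⁷ J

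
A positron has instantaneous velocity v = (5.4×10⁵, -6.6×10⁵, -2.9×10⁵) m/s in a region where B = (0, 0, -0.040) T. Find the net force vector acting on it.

v×B = (2.64×10⁴, 2.16×10⁴, 0) N/C.
F = q v×B = (1.602×10⁻¹⁹ C)·(2.64×10⁴, 2.16×10⁴, 0) = (4.23×10⁻¹⁵, 3.46×10⁻¹⁵, 0) N.

F ≈ (4.23×10⁻¹⁵, 3.46×10⁻¹⁵, 0) N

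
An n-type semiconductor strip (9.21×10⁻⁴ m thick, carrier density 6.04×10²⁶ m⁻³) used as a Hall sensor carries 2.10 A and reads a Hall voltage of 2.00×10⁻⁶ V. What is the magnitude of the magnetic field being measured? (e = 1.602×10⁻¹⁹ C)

From V_H = IB/(n e t), B = V_H n e t / I.
B = (2.00×10⁻⁶)(6.04×10²⁶)(1.602×10⁻¹⁹)(9.21×10⁻⁴)/2.10 ≈ 0.0849 T.

B ≈ 0.0849 T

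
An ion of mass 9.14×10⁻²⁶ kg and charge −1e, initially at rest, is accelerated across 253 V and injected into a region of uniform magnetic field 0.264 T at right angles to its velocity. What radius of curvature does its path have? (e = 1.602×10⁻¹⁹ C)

r ≈ 0.0644 m

Acceleration: |q|V = ½mv² ⇒ v = √(2|q|V/m) = √(2·1.602×10⁻¹⁹·253/9.14×10⁻²⁶) ≈ 2.978×10⁴ m/s.
In the field: r = mv/(|q|B) = (9.14×10⁻²⁶)(2.978×10⁴)/((1.602×10⁻¹⁹)(0.264)) ≈ 0.0644 m.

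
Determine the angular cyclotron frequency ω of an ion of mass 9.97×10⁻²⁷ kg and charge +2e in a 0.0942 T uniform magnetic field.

ω = |q|B/m.
ω = (3.204×10⁻¹⁹)(0.0942)/9.97×10⁻²⁷ ≈ 3.03×10⁶ rad/s.

ω ≈ 3.03×10⁶ rad/s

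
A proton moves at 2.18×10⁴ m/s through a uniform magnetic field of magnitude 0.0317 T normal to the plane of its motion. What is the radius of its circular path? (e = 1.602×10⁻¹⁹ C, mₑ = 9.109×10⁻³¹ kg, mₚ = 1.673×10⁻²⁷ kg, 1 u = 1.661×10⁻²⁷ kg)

The magnetic force provides the centripetal force: |q|vB = mv²/r.
r = mv/(|q|B) = (1.673×10⁻²⁷)(2.18×10⁴)/((1.602×10⁻¹⁹)(0.0317)) ≈ 7.18×10⁻³ m.

r ≈ 7.18×10⁻³ m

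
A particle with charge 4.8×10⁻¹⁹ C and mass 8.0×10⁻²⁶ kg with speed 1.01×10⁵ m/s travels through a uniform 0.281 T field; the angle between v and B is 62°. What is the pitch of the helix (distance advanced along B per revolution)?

p ≈ 0.177 m

v∥ = v cosθ = 1.01×10⁵·cos62° ≈ 4.742×10⁴ m/s.
T = 2πm/(|q|B) = 2π(8.0×10⁻²⁶)/((4.8×10⁻¹⁹)(0.281)) ≈ 3.727×10⁻⁶ s.
pitch = v∥ T = (4.742×10⁴)(3.727×10⁻⁶) ≈ 0.177 m.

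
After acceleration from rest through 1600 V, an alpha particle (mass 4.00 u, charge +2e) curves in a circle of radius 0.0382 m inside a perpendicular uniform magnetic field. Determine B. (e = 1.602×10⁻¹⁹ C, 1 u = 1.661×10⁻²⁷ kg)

v = √(2|q|V/m) = √(2·3.204×10⁻¹⁹·1600/6.644×10⁻²⁷) ≈ 3.928×10⁵ m/s.
B = mv/(|q|r) = (6.644×10⁻²⁷)(3.928×10⁵)/((3.204×10⁻¹⁹)(0.0382)) ≈ 0.213 T.

B ≈ 0.213 T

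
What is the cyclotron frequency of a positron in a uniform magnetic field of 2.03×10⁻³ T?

f ≈ 5.68×10⁷ Hz

f = |q|B/(2πm).
f = (1.602×10⁻¹⁹)(2.03×10⁻³)/(2π·9.109×10⁻³¹) ≈ 5.68×10⁷ Hz.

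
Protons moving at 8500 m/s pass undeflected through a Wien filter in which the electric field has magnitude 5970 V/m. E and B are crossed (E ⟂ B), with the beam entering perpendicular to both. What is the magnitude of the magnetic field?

B = 0.702 T

Balance of forces in the selector: qE = qvB ⇒ B = E/v.
B = 5970/8500 = 0.702 T.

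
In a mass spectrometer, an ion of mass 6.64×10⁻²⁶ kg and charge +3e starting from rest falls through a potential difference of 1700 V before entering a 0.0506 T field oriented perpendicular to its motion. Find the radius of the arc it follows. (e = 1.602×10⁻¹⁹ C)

Acceleration: |q|V = ½mv² ⇒ v = √(2|q|V/m) = √(2·4.806×10⁻¹⁹·1700/6.64×10⁻²⁶) ≈ 1.569×10⁵ m/s.
In the field: r = mv/(|q|B) = (6.64×10⁻²⁶)(1.569×10⁵)/((4.806×10⁻¹⁹)(0.0506)) ≈ 0.428 m.

r ≈ 0.428 m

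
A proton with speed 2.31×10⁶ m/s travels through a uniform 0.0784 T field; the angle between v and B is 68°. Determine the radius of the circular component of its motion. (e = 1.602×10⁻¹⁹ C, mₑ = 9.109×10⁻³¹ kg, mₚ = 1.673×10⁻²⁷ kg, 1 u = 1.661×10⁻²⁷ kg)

v⊥ = v sinθ = 2.31×10⁶·sin68° ≈ 2.142×10⁶ m/s.
r = m v⊥/(|q|B) = (1.673×10⁻²⁷)(2.142×10⁶)/((1.602×10⁻¹⁹)(0.0784)) ≈ 0.285 m.

r ≈ 0.285 m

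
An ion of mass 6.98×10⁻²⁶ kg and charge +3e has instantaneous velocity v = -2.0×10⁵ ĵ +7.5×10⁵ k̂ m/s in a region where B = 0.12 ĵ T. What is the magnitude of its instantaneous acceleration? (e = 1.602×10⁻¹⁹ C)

|a| ≈ 6.20×10¹¹ m/s²

v×B = (-9.00×10⁴, 0, 0) N/C.
F = q v×B = (4.806×10⁻¹⁹ C)·(-9.00×10⁴, 0, 0) = (-4.33×10⁻¹⁴, 0, 0) N.
|a| = |F|/m = 4.325×10⁻¹⁴/6.98×10⁻²⁶ ≈ 6.20×10¹¹ m/s².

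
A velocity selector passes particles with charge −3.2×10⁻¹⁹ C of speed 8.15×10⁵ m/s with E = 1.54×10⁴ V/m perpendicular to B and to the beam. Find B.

B = 0.0189 T

Balance of forces in the selector: qE = qvB ⇒ B = E/v.
B = 1.54×10⁴/8.15×10⁵ = 0.0189 T.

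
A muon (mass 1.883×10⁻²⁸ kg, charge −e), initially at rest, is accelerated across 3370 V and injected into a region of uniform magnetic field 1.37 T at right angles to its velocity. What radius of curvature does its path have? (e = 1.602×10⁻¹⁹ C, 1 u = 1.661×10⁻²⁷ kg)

r ≈ 2.05×10⁻³ m

Acceleration: |q|V = ½mv² ⇒ v = √(2|q|V/m) = √(2·1.602×10⁻¹⁹·3370/1.883×10⁻²⁸) ≈ 2.395×10⁶ m/s.
In the field: r = mv/(|q|B) = (1.883×10⁻²⁸)(2.395×10⁶)/((1.602×10⁻¹⁹)(1.37)) ≈ 2.05×10⁻³ m.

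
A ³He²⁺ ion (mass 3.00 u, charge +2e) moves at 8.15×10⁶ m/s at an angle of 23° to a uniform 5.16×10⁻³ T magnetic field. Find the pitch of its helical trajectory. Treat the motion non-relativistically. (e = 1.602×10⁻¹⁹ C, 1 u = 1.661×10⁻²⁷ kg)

v∥ = v cosθ = 8.15×10⁶·cos23° ≈ 7.502×10⁶ m/s.
T = 2πm/(|q|B) = 2π(4.983×10⁻²⁷)/((3.204×10⁻¹⁹)(5.16×10⁻³)) ≈ 1.894×10⁻⁵ s.
pitch = v∥ T = (7.502×10⁶)(1.894×10⁻⁵) ≈ 142 m.

p ≈ 142 m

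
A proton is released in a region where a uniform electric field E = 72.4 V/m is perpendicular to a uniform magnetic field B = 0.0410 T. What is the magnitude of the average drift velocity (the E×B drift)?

v_d ≈ 1770 m/s

The steady drift has the magnetic force balancing the electric force, so v_d = E/B.
v_d = 72.4/0.0410 = 1770 m/s.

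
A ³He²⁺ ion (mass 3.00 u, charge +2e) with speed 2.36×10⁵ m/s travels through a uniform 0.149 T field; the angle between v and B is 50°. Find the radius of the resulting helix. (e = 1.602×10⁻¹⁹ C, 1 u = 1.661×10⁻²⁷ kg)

v⊥ = v sinθ = 2.36×10⁵·sin50° ≈ 1.808×10⁵ m/s.
r = m v⊥/(|q|B) = (4.983×10⁻²⁷)(1.808×10⁵)/((3.204×10⁻¹⁹)(0.149)) ≈ 0.0189 m.

r ≈ 0.0189 m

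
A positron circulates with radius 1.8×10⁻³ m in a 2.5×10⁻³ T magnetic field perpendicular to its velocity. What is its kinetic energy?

v = |q|Br/m, then KE = ½mv² = (qBr)²/(2m).
v = (1.602×10⁻¹⁹)(2.5×10⁻³)(1.8×10⁻³)/9.109×10⁻³¹ ≈ 7.914×10⁵ m/s.
KE = ½(9.109×10⁻³¹)(7.914×10⁵)² ≈ 2.9×10⁻¹⁹ J.

KE ≈ 2.9×10⁻¹⁹ J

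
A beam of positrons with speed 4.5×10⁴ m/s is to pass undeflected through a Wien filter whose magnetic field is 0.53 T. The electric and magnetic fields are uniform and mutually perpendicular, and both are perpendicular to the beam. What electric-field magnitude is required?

E = 2.4×10⁴ V/m

For straight-line motion qE = qvB, so E = vB.
E = 4.5×10⁴ × 0.53 = 2.4×10⁴ V/m.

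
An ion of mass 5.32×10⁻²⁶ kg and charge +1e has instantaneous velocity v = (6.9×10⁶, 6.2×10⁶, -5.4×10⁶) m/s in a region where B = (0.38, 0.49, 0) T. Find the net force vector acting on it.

v×B = (2.65×10⁶, -2.05×10⁶, 1.02×10⁶) N/C.
F = q v×B = (1.602×10⁻¹⁹ C)·(2.65×10⁶, -2.05×10⁶, 1.02×10⁶) = (4.24×10⁻¹³, -3.29×10⁻¹³, 1.64×10⁻¹³) N.

F ≈ (4.24×10⁻¹³, -3.29×10⁻¹³, 1.64×10⁻¹³) N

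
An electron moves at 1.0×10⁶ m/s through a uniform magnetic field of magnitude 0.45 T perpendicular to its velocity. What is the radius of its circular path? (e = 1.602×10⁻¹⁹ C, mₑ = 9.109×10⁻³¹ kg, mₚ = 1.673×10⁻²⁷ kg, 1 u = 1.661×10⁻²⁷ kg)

The magnetic force provides the centripetal force: |q|vB = mv²/r.
r = mv/(|q|B) = (9.109×10⁻³¹)(1.0×10⁶)/((1.602×10⁻¹⁹)(0.45)) ≈ 1.3×10⁻⁵ m.

r ≈ 1.3×10⁻⁵ m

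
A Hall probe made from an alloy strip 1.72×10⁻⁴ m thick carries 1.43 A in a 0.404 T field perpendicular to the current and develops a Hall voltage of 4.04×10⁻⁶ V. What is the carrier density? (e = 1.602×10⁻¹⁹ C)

From V_H = IB/(n e t), n = IB/(V_H e t).
n = (1.43)(0.404)/((4.04×10⁻⁶)(1.602×10⁻¹⁹)(1.72×10⁻⁴)) ≈ 5.19×10²⁷ m⁻³.

n ≈ 5.19×10²⁷ m⁻³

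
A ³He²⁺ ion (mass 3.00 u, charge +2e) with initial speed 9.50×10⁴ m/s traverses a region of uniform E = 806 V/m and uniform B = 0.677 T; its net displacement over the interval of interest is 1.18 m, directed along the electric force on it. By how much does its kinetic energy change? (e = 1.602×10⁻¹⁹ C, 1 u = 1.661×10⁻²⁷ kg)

The magnetic force is always ⟂ v and does no work; only the electric force changes KE.
ΔKE = F_E · d = |q|E d = (3.204×10⁻¹⁹)(806)(1.18) ≈ 3.05×10⁻¹⁶ J.

ΔKE ≈ 3.05×10⁻¹⁶ J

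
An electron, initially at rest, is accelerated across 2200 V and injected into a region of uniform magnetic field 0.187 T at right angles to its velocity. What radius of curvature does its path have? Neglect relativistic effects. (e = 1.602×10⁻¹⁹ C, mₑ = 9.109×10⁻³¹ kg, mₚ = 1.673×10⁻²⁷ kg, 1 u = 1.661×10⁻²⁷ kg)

Acceleration: |q|V = ½mv² ⇒ v = √(2|q|V/m) = √(2·1.602×10⁻¹⁹·2200/9.109×10⁻³¹) ≈ 2.782×10⁷ m/s.
In the field: r = mv/(|q|B) = (9.109×10⁻³¹)(2.782×10⁷)/((1.602×10⁻¹⁹)(0.187)) ≈ 8.46×10⁻⁴ m.

r ≈ 8.46×10⁻⁴ m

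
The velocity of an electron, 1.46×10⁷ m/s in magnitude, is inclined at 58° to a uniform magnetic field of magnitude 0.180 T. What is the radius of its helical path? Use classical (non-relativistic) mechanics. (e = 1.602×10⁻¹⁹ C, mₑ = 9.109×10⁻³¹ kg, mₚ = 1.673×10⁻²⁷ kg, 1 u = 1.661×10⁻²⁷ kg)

r ≈ 3.91×10⁻⁴ m

v⊥ = v sinθ = 1.46×10⁷·sin58° ≈ 1.238×10⁷ m/s.
r = m v⊥/(|q|B) = (9.109×10⁻³¹)(1.238×10⁷)/((1.602×10⁻¹⁹)(0.180)) ≈ 3.91×10⁻⁴ m.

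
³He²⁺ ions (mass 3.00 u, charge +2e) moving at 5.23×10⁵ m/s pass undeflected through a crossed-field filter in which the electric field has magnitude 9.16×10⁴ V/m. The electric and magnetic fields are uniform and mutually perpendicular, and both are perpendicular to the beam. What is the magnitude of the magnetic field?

B = 0.175 T

Balance of forces in the selector: qE = qvB ⇒ B = E/v.
B = 9.16×10⁴/5.23×10⁵ = 0.175 T.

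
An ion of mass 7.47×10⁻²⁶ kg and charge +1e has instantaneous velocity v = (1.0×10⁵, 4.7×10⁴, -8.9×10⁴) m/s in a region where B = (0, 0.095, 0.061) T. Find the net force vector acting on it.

v×B = (1.13×10⁴, -6100, 9500) N/C.
F = q v×B = (1.602×10⁻¹⁹ C)·(1.13×10⁴, -6100, 9500) = (1.81×10⁻¹⁵, -9.77×10⁻¹⁶, 1.52×10⁻¹⁵) N.

F ≈ (1.81×10⁻¹⁵, -9.77×10⁻¹⁶, 1.52×10⁻¹⁵) N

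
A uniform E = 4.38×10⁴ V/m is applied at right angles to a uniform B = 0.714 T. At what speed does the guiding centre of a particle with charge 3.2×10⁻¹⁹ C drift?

v_d ≈ 6.13×10⁴ m/s

In crossed fields the guiding centre drifts at v_d = |E×B|/B² = E/B, independent of charge and mass.
v_d = 4.38×10⁴/0.714 = 6.13×10⁴ m/s.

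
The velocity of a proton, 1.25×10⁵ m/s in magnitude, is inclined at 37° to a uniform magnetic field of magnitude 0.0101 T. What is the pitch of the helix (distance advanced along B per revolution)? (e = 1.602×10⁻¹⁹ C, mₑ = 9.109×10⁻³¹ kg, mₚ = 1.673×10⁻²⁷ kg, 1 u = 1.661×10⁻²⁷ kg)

v∥ = v cosθ = 1.25×10⁵·cos37° ≈ 9.983×10⁴ m/s.
T = 2πm/(|q|B) = 2π(1.673×10⁻²⁷)/((1.602×10⁻¹⁹)(0.0101)) ≈ 6.497×10⁻⁶ s.
pitch = v∥ T = (9.983×10⁴)(6.497×10⁻⁶) ≈ 0.649 m.

p ≈ 0.649 m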